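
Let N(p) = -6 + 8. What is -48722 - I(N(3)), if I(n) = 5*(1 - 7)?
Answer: -48692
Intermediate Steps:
N(p) = 2
I(n) = -30 (I(n) = 5*(-6) = -30)
-48722 - I(N(3)) = -48722 - 1*(-30) = -48722 + 30 = -48692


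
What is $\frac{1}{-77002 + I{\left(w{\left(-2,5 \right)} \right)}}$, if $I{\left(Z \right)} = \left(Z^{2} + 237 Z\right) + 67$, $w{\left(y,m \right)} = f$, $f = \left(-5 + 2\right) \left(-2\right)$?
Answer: $- \frac{1}{75477} \approx -1.3249 \cdot 10^{-5}$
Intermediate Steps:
$f = 6$ ($f = \left(-3\right) \left(-2\right) = 6$)
$w{\left(y,m \right)} = 6$
$I{\left(Z \right)} = 67 + Z^{2} + 237 Z$
$\frac{1}{-77002 + I{\left(w{\left(-2,5 \right)} \right)}} = \frac{1}{-77002 + \left(67 + 6^{2} + 237 \cdot 6\right)} = \frac{1}{-77002 + \left(67 + 36 + 1422\right)} = \frac{1}{-77002 + 1525} = \frac{1}{-75477} = - \frac{1}{75477}$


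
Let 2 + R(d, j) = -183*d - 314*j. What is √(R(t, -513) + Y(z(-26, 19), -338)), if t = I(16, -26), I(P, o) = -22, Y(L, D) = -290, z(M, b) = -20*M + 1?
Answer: 4*√10301 ≈ 405.98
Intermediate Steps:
z(M, b) = 1 - 20*M
t = -22
R(d, j) = -2 - 314*j - 183*d (R(d, j) = -2 + (-183*d - 314*j) = -2 + (-314*j - 183*d) = -2 - 314*j - 183*d)
√(R(t, -513) + Y(z(-26, 19), -338)) = √((-2 - 314*(-513) - 183*(-22)) - 290) = √((-2 + 161082 + 4026) - 290) = √(165106 - 290) = √164816 = 4*√10301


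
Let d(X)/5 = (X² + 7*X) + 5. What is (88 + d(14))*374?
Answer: 592042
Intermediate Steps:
d(X) = 25 + 5*X² + 35*X (d(X) = 5*((X² + 7*X) + 5) = 5*(5 + X² + 7*X) = 25 + 5*X² + 35*X)
(88 + d(14))*374 = (88 + (25 + 5*14² + 35*14))*374 = (88 + (25 + 5*196 + 490))*374 = (88 + (25 + 980 + 490))*374 = (88 + 1495)*374 = 1583*374 = 592042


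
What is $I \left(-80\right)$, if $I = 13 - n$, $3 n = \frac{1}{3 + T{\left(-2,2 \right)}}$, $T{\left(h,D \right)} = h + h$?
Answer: $- \frac{3200}{3} \approx -1066.7$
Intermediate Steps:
$T{\left(h,D \right)} = 2 h$
$n = - \frac{1}{3}$ ($n = \frac{1}{3 \left(3 + 2 \left(-2\right)\right)} = \frac{1}{3 \left(3 - 4\right)} = \frac{1}{3 \left(-1\right)} = \frac{1}{3} \left(-1\right) = - \frac{1}{3} \approx -0.33333$)
$I = \frac{40}{3}$ ($I = 13 - - \frac{1}{3} = 13 + \frac{1}{3} = \frac{40}{3} \approx 13.333$)
$I \left(-80\right) = \frac{40}{3} \left(-80\right) = - \frac{3200}{3}$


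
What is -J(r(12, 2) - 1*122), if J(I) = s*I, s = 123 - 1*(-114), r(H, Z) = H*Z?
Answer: 23226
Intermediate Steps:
s = 237 (s = 123 + 114 = 237)
J(I) = 237*I
-J(r(12, 2) - 1*122) = -237*(12*2 - 1*122) = -237*(24 - 122) = -237*(-98) = -1*(-23226) = 23226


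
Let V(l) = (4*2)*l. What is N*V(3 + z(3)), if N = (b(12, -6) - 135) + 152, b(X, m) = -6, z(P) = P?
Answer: 528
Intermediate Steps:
N = 11 (N = (-6 - 135) + 152 = -141 + 152 = 11)
V(l) = 8*l
N*V(3 + z(3)) = 11*(8*(3 + 3)) = 11*(8*6) = 11*48 = 528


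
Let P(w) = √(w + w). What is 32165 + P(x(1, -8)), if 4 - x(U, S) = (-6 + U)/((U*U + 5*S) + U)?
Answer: 32165 + 7*√57/19 ≈ 32168.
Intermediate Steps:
x(U, S) = 4 - (-6 + U)/(U + U² + 5*S) (x(U, S) = 4 - (-6 + U)/((U*U + 5*S) + U) = 4 - (-6 + U)/((U² + 5*S) + U) = 4 - (-6 + U)/(U + U² + 5*S))
P(w) = √2*√w (P(w) = √(2*w) = √2*√w)
32165 + P(x(1, -8)) = 32165 + √2*√((6 + 3*1 + 4*1² + 20*(-8))/(1 + 1² + 5*(-8))) = 32165 + √2*√((6 + 3 + 4*1 - 160)/(1 + 1 - 40)) = 32165 + √2*√((6 + 3 + 4 - 160)/(-38)) = 32165 + √2*√(-1/38*(-147)) = 32165 + √2*√(147/38) = 32165 + √2*(7*√114/38) = 32165 + 7*√57/19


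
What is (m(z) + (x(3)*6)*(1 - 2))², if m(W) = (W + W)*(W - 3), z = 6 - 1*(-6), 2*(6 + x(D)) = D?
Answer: 59049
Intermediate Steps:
x(D) = -6 + D/2
z = 12 (z = 6 + 6 = 12)
m(W) = 2*W*(-3 + W) (m(W) = (2*W)*(-3 + W) = 2*W*(-3 + W))
(m(z) + (x(3)*6)*(1 - 2))² = (2*12*(-3 + 12) + ((-6 + (½)*3)*6)*(1 - 2))² = (2*12*9 + ((-6 + 3/2)*6)*(-1))² = (216 - 9/2*6*(-1))² = (216 - 27*(-1))² = (216 + 27)² = 243² = 59049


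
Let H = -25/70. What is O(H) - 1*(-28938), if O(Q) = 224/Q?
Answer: 141554/5 ≈ 28311.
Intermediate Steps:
H = -5/14 (H = -25*1/70 = -5/14 ≈ -0.35714)
O(H) - 1*(-28938) = 224/(-5/14) - 1*(-28938) = 224*(-14/5) + 28938 = -3136/5 + 28938 = 141554/5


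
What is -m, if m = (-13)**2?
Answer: -169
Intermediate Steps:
m = 169
-m = -1*169 = -169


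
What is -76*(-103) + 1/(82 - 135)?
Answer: 414883/53 ≈ 7828.0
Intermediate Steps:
-76*(-103) + 1/(82 - 135) = 7828 + 1/(-53) = 7828 - 1/53 = 414883/53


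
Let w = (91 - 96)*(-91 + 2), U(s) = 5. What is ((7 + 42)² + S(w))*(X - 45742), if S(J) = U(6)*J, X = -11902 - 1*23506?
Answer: -375399900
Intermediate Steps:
w = 445 (w = -5*(-89) = 445)
X = -35408 (X = -11902 - 23506 = -35408)
S(J) = 5*J
((7 + 42)² + S(w))*(X - 45742) = ((7 + 42)² + 5*445)*(-35408 - 45742) = (49² + 2225)*(-81150) = (2401 + 2225)*(-81150) = 4626*(-81150) = -375399900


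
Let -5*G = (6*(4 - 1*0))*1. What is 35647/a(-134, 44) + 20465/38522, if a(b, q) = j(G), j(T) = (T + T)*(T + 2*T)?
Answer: 17200285195/66566016 ≈ 258.39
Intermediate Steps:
G = -24/5 (G = -6*(4 - 1*0)/5 = -6*(4 + 0)/5 = -6*4/5 = -24/5 ≈ -4.8000)
j(T) = 6*T² (j(T) = (2*T)*(3*T) = 6*T²)
a(b, q) = 3456/25 (a(b, q) = 6*(-24/5)² = 6*(576/25) = 3456/25)
35647/a(-134, 44) + 20465/38522 = 35647/(3456/25) + 20465/38522 = 35647*(25/3456) + 20465*(1/38522) = 891175/3456 + 20465/38522 = 17200285195/66566016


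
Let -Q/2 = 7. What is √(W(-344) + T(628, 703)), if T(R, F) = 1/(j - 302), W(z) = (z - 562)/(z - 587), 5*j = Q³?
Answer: √311137181394/565782 ≈ 0.98589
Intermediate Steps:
Q = -14 (Q = -2*7 = -14)
j = -2744/5 (j = (⅕)*(-14)³ = (⅕)*(-2744) = -2744/5 ≈ -548.80)
W(z) = (-562 + z)/(-587 + z)
T(R, F) = -5/4254 (T(R, F) = 1/(-2744/5 - 302) = 1/(-4254/5) = -5/4254)
√(W(-344) + T(628, 703)) = √((-562 - 344)/(-587 - 344) - 5/4254) = √(-906/(-931) - 5/4254) = √(-1/931*(-906) - 5/4254) = √(906/931 - 5/4254) = √(3849469/3960474) = √311137181394/565782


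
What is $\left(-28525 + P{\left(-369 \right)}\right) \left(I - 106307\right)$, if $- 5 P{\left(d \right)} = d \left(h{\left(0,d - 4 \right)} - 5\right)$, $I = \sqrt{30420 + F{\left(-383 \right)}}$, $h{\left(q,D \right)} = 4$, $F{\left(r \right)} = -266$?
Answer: $\frac{15201263158}{5} - \frac{142994 \sqrt{30154}}{5} \approx 3.0353 \cdot 10^{9}$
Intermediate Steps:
$I = \sqrt{30154}$ ($I = \sqrt{30420 - 266} = \sqrt{30154} \approx 173.65$)
$P{\left(d \right)} = \frac{d}{5}$ ($P{\left(d \right)} = - \frac{d \left(4 - 5\right)}{5} = - \frac{d \left(-1\right)}{5} = - \frac{\left(-1\right) d}{5} = \frac{d}{5}$)
$\left(-28525 + P{\left(-369 \right)}\right) \left(I - 106307\right) = \left(-28525 + \frac{1}{5} \left(-369\right)\right) \left(\sqrt{30154} - 106307\right) = \left(-28525 - \frac{369}{5}\right) \left(-106307 + \sqrt{30154}\right) = - \frac{142994 \left(-106307 + \sqrt{30154}\right)}{5} = \frac{15201263158}{5} - \frac{142994 \sqrt{30154}}{5}$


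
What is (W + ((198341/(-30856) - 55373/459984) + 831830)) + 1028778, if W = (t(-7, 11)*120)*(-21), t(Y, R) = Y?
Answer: 25054869461165/13339536 ≈ 1.8782e+6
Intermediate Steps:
W = 17640 (W = -7*120*(-21) = -840*(-21) = 17640)
(W + ((198341/(-30856) - 55373/459984) + 831830)) + 1028778 = (17640 + ((198341/(-30856) - 55373/459984) + 831830)) + 1028778 = (17640 + ((198341*(-1/30856) - 55373*1/459984) + 831830)) + 1028778 = (17640 + ((-10439/1624 - 55373/459984) + 831830)) + 1028778 = (17640 + (-87351763/13339536 + 831830)) + 1028778 = (17640 + 11096138879117/13339536) + 1028778 = 11331448294157/13339536 + 1028778 = 25054869461165/13339536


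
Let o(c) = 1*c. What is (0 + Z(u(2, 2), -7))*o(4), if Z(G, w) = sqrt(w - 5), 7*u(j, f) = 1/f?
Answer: 8*I*sqrt(3) ≈ 13.856*I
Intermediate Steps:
o(c) = c
u(j, f) = 1/(7*f)
Z(G, w) = sqrt(-5 + w)
(0 + Z(u(2, 2), -7))*o(4) = (0 + sqrt(-5 - 7))*4 = (0 + sqrt(-12))*4 = (0 + 2*I*sqrt(3))*4 = (2*I*sqrt(3))*4 = 8*I*sqrt(3)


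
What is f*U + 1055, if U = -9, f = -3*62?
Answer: 2729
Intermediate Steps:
f = -186
f*U + 1055 = -186*(-9) + 1055 = 1674 + 1055 = 2729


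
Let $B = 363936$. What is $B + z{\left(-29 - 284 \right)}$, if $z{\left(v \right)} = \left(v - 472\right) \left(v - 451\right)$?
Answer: $963676$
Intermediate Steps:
$z{\left(v \right)} = \left(-472 + v\right) \left(-451 + v\right)$
$B + z{\left(-29 - 284 \right)} = 363936 + \left(212872 + \left(-29 - 284\right)^{2} - 923 \left(-29 - 284\right)\right) = 363936 + \left(212872 + \left(-313\right)^{2} - -288899\right) = 363936 + \left(212872 + 97969 + 288899\right) = 363936 + 599740 = 963676$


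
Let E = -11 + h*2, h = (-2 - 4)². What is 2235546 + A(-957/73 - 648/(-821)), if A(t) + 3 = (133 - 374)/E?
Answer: 136367882/61 ≈ 2.2355e+6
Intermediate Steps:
h = 36 (h = (-6)² = 36)
E = 61 (E = -11 + 36*2 = -11 + 72 = 61)
A(t) = -424/61 (A(t) = -3 + (133 - 374)/61 = -3 - 241*1/61 = -3 - 241/61 = -424/61)
2235546 + A(-957/73 - 648/(-821)) = 2235546 - 424/61 = 136367882/61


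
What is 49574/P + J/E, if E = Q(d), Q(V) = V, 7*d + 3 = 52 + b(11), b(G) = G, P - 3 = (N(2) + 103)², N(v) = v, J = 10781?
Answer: 23200681/18380 ≈ 1262.3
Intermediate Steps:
P = 11028 (P = 3 + (2 + 103)² = 3 + 105² = 3 + 11025 = 11028)
d = 60/7 (d = -3/7 + (52 + 11)/7 = -3/7 + (⅐)*63 = -3/7 + 9 = 60/7 ≈ 8.5714)
E = 60/7 ≈ 8.5714
49574/P + J/E = 49574/11028 + 10781/(60/7) = 49574*(1/11028) + 10781*(7/60) = 24787/5514 + 75467/60 = 23200681/18380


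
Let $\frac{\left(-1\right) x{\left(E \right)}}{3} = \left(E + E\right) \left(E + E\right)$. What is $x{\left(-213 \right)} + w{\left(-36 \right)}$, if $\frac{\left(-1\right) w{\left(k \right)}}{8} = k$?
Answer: $-544140$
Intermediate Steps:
$w{\left(k \right)} = - 8 k$
$x{\left(E \right)} = - 12 E^{2}$ ($x{\left(E \right)} = - 3 \left(E + E\right) \left(E + E\right) = - 3 \cdot 2 E 2 E = - 3 \cdot 4 E^{2} = - 12 E^{2}$)
$x{\left(-213 \right)} + w{\left(-36 \right)} = - 12 \left(-213\right)^{2} - -288 = \left(-12\right) 45369 + 288 = -544428 + 288 = -544140$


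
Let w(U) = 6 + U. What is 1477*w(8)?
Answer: 20678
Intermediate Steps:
1477*w(8) = 1477*(6 + 8) = 1477*14 = 20678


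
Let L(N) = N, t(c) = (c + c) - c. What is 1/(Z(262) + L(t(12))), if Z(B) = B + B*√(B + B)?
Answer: -137/17947190 + 131*√131/8973595 ≈ 0.00015945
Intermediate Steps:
t(c) = c (t(c) = 2*c - c = c)
Z(B) = B + √2*B^(3/2) (Z(B) = B + B*√(2*B) = B + B*(√2*√B) = B + √2*B^(3/2))
1/(Z(262) + L(t(12))) = 1/((262 + √2*262^(3/2)) + 12) = 1/((262 + √2*(262*√262)) + 12) = 1/((262 + 524*√131) + 12) = 1/(274 + 524*√131)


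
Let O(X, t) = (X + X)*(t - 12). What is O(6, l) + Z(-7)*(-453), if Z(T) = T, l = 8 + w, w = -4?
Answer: 3075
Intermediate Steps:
l = 4 (l = 8 - 4 = 4)
O(X, t) = 2*X*(-12 + t) (O(X, t) = (2*X)*(-12 + t) = 2*X*(-12 + t))
O(6, l) + Z(-7)*(-453) = 2*6*(-12 + 4) - 7*(-453) = 2*6*(-8) + 3171 = -96 + 3171 = 3075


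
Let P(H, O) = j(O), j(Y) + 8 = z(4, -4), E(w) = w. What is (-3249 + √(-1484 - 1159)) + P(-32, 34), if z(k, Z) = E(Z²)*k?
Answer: -3193 + I*√2643 ≈ -3193.0 + 51.41*I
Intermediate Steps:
z(k, Z) = k*Z² (z(k, Z) = Z²*k = k*Z²)
j(Y) = 56 (j(Y) = -8 + 4*(-4)² = -8 + 4*16 = -8 + 64 = 56)
P(H, O) = 56
(-3249 + √(-1484 - 1159)) + P(-32, 34) = (-3249 + √(-1484 - 1159)) + 56 = (-3249 + √(-2643)) + 56 = (-3249 + I*√2643) + 56 = -3193 + I*√2643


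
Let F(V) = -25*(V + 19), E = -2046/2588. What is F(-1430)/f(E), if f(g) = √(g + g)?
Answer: -35275*I*√661881/1023 ≈ -28053.0*I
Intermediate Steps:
E = -1023/1294 (E = -2046*1/2588 = -1023/1294 ≈ -0.79057)
F(V) = -475 - 25*V (F(V) = -25*(19 + V) = -475 - 25*V)
f(g) = √2*√g (f(g) = √(2*g) = √2*√g)
F(-1430)/f(E) = (-475 - 25*(-1430))/((√2*√(-1023/1294))) = (-475 + 35750)/((√2*(I*√1323762/1294))) = 35275/((I*√661881/647)) = 35275*(-I*√661881/1023) = -35275*I*√661881/1023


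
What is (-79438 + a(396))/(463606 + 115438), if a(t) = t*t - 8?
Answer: 38685/289522 ≈ 0.13362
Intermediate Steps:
a(t) = -8 + t² (a(t) = t² - 8 = -8 + t²)
(-79438 + a(396))/(463606 + 115438) = (-79438 + (-8 + 396²))/(463606 + 115438) = (-79438 + (-8 + 156816))/579044 = (-79438 + 156808)*(1/579044) = 77370*(1/579044) = 38685/289522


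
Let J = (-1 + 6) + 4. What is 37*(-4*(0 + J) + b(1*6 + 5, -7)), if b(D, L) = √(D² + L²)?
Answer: -1332 + 37*√170 ≈ -849.58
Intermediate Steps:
J = 9 (J = 5 + 4 = 9)
37*(-4*(0 + J) + b(1*6 + 5, -7)) = 37*(-4*(0 + 9) + √((1*6 + 5)² + (-7)²)) = 37*(-4*9 + √((6 + 5)² + 49)) = 37*(-36 + √(11² + 49)) = 37*(-36 + √(121 + 49)) = 37*(-36 + √170) = -1332 + 37*√170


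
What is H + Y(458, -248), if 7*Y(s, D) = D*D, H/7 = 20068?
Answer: 1044836/7 ≈ 1.4926e+5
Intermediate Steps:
H = 140476 (H = 7*20068 = 140476)
Y(s, D) = D**2/7 (Y(s, D) = (D*D)/7 = D**2/7)
H + Y(458, -248) = 140476 + (1/7)*(-248)**2 = 140476 + (1/7)*61504 = 140476 + 61504/7 = 1044836/7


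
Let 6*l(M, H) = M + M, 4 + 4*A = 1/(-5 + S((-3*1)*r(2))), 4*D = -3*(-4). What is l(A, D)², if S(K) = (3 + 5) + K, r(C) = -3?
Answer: 2209/20736 ≈ 0.10653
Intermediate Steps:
D = 3 (D = (-3*(-4))/4 = (¼)*12 = 3)
S(K) = 8 + K
A = -47/48 (A = -1 + 1/(4*(-5 + (8 - 3*1*(-3)))) = -1 + 1/(4*(-5 + (8 - 3*(-3)))) = -1 + 1/(4*(-5 + (8 + 9))) = -1 + 1/(4*(-5 + 17)) = -1 + (¼)/12 = -1 + (¼)*(1/12) = -1 + 1/48 = -47/48 ≈ -0.97917)
l(M, H) = M/3 (l(M, H) = (M + M)/6 = (2*M)/6 = M/3)
l(A, D)² = ((⅓)*(-47/48))² = (-47/144)² = 2209/20736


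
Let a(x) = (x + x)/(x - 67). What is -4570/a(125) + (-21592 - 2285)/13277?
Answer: -352517087/331925 ≈ -1062.0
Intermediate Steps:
a(x) = 2*x/(-67 + x) (a(x) = (2*x)/(-67 + x) = 2*x/(-67 + x))
-4570/a(125) + (-21592 - 2285)/13277 = -4570/(2*125/(-67 + 125)) + (-21592 - 2285)/13277 = -4570/(2*125/58) - 23877*1/13277 = -4570/(2*125*(1/58)) - 23877/13277 = -4570/125/29 - 23877/13277 = -4570*29/125 - 23877/13277 = -26506/25 - 23877/13277 = -352517087/331925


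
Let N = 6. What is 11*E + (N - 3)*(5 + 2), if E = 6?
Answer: 87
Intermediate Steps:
11*E + (N - 3)*(5 + 2) = 11*6 + (6 - 3)*(5 + 2) = 66 + 3*7 = 66 + 21 = 87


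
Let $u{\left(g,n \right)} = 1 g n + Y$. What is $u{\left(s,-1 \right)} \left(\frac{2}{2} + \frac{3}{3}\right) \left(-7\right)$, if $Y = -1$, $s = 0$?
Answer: $14$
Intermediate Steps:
$u{\left(g,n \right)} = -1 + g n$ ($u{\left(g,n \right)} = 1 g n - 1 = g n - 1 = -1 + g n$)
$u{\left(s,-1 \right)} \left(\frac{2}{2} + \frac{3}{3}\right) \left(-7\right) = \left(-1 + 0 \left(-1\right)\right) \left(\frac{2}{2} + \frac{3}{3}\right) \left(-7\right) = \left(-1 + 0\right) \left(2 \cdot \frac{1}{2} + 3 \cdot \frac{1}{3}\right) \left(-7\right) = - (1 + 1) \left(-7\right) = \left(-1\right) 2 \left(-7\right) = \left(-2\right) \left(-7\right) = 14$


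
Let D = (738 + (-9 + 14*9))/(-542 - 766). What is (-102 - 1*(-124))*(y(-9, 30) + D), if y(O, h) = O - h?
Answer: -190179/218 ≈ -872.38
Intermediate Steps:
D = -285/436 (D = (738 + (-9 + 126))/(-1308) = (738 + 117)*(-1/1308) = 855*(-1/1308) = -285/436 ≈ -0.65367)
(-102 - 1*(-124))*(y(-9, 30) + D) = (-102 - 1*(-124))*((-9 - 1*30) - 285/436) = (-102 + 124)*((-9 - 30) - 285/436) = 22*(-39 - 285/436) = 22*(-17289/436) = -190179/218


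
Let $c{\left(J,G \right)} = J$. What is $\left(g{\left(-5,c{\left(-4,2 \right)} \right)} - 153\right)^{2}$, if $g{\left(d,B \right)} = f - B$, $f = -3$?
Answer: $23104$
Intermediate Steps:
$g{\left(d,B \right)} = -3 - B$
$\left(g{\left(-5,c{\left(-4,2 \right)} \right)} - 153\right)^{2} = \left(\left(-3 - -4\right) - 153\right)^{2} = \left(\left(-3 + 4\right) - 153\right)^{2} = \left(1 - 153\right)^{2} = \left(-152\right)^{2} = 23104$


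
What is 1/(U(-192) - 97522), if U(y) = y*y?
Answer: -1/60658 ≈ -1.6486e-5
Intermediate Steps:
U(y) = y²
1/(U(-192) - 97522) = 1/((-192)² - 97522) = 1/(36864 - 97522) = 1/(-60658) = -1/60658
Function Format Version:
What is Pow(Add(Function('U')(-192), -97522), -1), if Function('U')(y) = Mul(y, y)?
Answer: Rational(-1, 60658) ≈ -1.6486e-5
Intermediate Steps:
Function('U')(y) = Pow(y, 2)
Pow(Add(Function('U')(-192), -97522), -1) = Pow(Add(Pow(-192, 2), -97522), -1) = Pow(Add(36864, -97522), -1) = Pow(-60658, -1) = Rational(-1, 60658)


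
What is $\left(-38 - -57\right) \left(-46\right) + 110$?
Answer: $-764$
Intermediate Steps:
$\left(-38 - -57\right) \left(-46\right) + 110 = \left(-38 + 57\right) \left(-46\right) + 110 = 19 \left(-46\right) + 110 = -874 + 110 = -764$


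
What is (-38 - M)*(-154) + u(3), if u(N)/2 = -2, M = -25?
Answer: 1998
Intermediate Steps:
u(N) = -4 (u(N) = 2*(-2) = -4)
(-38 - M)*(-154) + u(3) = (-38 - 1*(-25))*(-154) - 4 = (-38 + 25)*(-154) - 4 = -13*(-154) - 4 = 2002 - 4 = 1998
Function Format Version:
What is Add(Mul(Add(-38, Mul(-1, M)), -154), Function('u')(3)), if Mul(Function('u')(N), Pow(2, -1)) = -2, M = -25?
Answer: 1998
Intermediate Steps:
Function('u')(N) = -4 (Function('u')(N) = Mul(2, -2) = -4)
Add(Mul(Add(-38, Mul(-1, M)), -154), Function('u')(3)) = Add(Mul(Add(-38, Mul(-1, -25)), -154), -4) = Add(Mul(Add(-38, 25), -154), -4) = Add(Mul(-13, -154), -4) = Add(2002, -4) = 1998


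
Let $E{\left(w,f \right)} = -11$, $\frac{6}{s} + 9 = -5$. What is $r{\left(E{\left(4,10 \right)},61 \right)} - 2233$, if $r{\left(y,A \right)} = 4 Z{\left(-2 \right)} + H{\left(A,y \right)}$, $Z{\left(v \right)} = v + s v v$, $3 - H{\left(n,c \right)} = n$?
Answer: $- \frac{16141}{7} \approx -2305.9$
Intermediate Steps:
$s = - \frac{3}{7}$ ($s = \frac{6}{-9 - 5} = \frac{6}{-14} = 6 \left(- \frac{1}{14}\right) = - \frac{3}{7} \approx -0.42857$)
$H{\left(n,c \right)} = 3 - n$
$Z{\left(v \right)} = v - \frac{3 v^{2}}{7}$ ($Z{\left(v \right)} = v + - \frac{3 v}{7} v = v - \frac{3 v^{2}}{7}$)
$r{\left(y,A \right)} = - \frac{83}{7} - A$ ($r{\left(y,A \right)} = 4 \cdot \frac{1}{7} \left(-2\right) \left(7 - -6\right) - \left(-3 + A\right) = 4 \cdot \frac{1}{7} \left(-2\right) \left(7 + 6\right) - \left(-3 + A\right) = 4 \cdot \frac{1}{7} \left(-2\right) 13 - \left(-3 + A\right) = 4 \left(- \frac{26}{7}\right) - \left(-3 + A\right) = - \frac{104}{7} - \left(-3 + A\right) = - \frac{83}{7} - A$)
$r{\left(E{\left(4,10 \right)},61 \right)} - 2233 = \left(- \frac{83}{7} - 61\right) - 2233 = - \frac{510}{7} - 2233 = - \frac{16141}{7}$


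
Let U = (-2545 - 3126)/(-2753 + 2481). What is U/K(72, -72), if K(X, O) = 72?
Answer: 5671/19584 ≈ 0.28957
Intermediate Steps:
U = 5671/272 (U = -5671/(-272) = -5671*(-1/272) = 5671/272 ≈ 20.849)
U/K(72, -72) = (5671/272)/72 = (5671/272)*(1/72) = 5671/19584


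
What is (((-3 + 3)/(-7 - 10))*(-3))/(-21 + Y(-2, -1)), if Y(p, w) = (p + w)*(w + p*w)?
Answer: 0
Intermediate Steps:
(((-3 + 3)/(-7 - 10))*(-3))/(-21 + Y(-2, -1)) = (((-3 + 3)/(-7 - 10))*(-3))/(-21 - (-2 - 1 + (-2)² - 2*(-1))) = ((0/(-17))*(-3))/(-21 - (-2 - 1 + 4 + 2)) = ((0*(-1/17))*(-3))/(-21 - 1*3) = (0*(-3))/(-21 - 3) = 0/(-24) = 0*(-1/24) = 0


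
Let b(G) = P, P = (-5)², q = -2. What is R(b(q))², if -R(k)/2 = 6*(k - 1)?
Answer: 82944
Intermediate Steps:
P = 25
b(G) = 25
R(k) = 12 - 12*k (R(k) = -12*(k - 1) = -12*(-1 + k) = -2*(-6 + 6*k) = 12 - 12*k)
R(b(q))² = (12 - 12*25)² = (12 - 300)² = (-288)² = 82944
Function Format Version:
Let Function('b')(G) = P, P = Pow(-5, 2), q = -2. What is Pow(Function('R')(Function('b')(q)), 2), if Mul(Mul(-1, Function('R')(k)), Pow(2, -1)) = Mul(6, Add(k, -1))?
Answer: 82944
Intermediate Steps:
P = 25
Function('b')(G) = 25
Function('R')(k) = Add(12, Mul(-12, k)) (Function('R')(k) = Mul(-2, Mul(6, Add(k, -1))) = Mul(-2, Mul(6, Add(-1, k))) = Mul(-2, Add(-6, Mul(6, k))) = Add(12, Mul(-12, k)))
Pow(Function('R')(Function('b')(q)), 2) = Pow(Add(12, Mul(-12, 25)), 2) = Pow(Add(12, -300), 2) = Pow(-288, 2) = 82944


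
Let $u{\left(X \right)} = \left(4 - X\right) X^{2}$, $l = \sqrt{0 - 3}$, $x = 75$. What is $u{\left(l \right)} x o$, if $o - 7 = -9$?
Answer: $1800 - 450 i \sqrt{3} \approx 1800.0 - 779.42 i$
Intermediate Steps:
$l = i \sqrt{3}$ ($l = \sqrt{-3} = i \sqrt{3} \approx 1.732 i$)
$o = -2$ ($o = 7 - 9 = -2$)
$u{\left(X \right)} = X^{2} \left(4 - X\right)$
$u{\left(l \right)} x o = \left(i \sqrt{3}\right)^{2} \left(4 - i \sqrt{3}\right) 75 \left(-2\right) = - 3 \left(4 - i \sqrt{3}\right) 75 \left(-2\right) = \left(-12 + 3 i \sqrt{3}\right) 75 \left(-2\right) = \left(-900 + 225 i \sqrt{3}\right) \left(-2\right) = 1800 - 450 i \sqrt{3}$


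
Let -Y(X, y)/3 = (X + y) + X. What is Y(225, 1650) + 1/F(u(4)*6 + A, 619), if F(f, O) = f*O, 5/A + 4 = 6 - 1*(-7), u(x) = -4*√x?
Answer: -1665171909/264313 ≈ -6300.0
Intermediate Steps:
Y(X, y) = -6*X - 3*y (Y(X, y) = -3*((X + y) + X) = -3*(y + 2*X) = -6*X - 3*y)
A = 5/9 (A = 5/(-4 + (6 - 1*(-7))) = 5/(-4 + (6 + 7)) = 5/(-4 + 13) = 5/9 ≈ 0.55556)
F(f, O) = O*f
Y(225, 1650) + 1/F(u(4)*6 + A, 619) = (-6*225 - 3*1650) + 1/(619*(-4*√4*6 + 5/9)) = (-1350 - 4950) + 1/(619*(-4*2*6 + 5/9)) = -6300 + 1/(619*(-8*6 + 5/9)) = -6300 + 1/(619*(-48 + 5/9)) = -6300 + 1/(619*(-427/9)) = -6300 + 1/(-264313/9) = -6300 - 9/264313 = -1665171909/264313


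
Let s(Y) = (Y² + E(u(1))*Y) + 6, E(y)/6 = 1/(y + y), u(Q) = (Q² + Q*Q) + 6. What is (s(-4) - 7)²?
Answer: 729/4 ≈ 182.25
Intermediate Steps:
u(Q) = 6 + 2*Q² (u(Q) = (Q² + Q²) + 6 = 2*Q² + 6 = 6 + 2*Q²)
E(y) = 3/y (E(y) = 6/(y + y) = 6/((2*y)) = 6*(1/(2*y)) = 3/y)
s(Y) = 6 + Y² + 3*Y/8 (s(Y) = (Y² + (3/(6 + 2*1²))*Y) + 6 = (Y² + (3/(6 + 2*1))*Y) + 6 = (Y² + (3/(6 + 2))*Y) + 6 = (Y² + (3/8)*Y) + 6 = (Y² + (3*(⅛))*Y) + 6 = (Y² + 3*Y/8) + 6 = 6 + Y² + 3*Y/8)
(s(-4) - 7)² = ((6 + (-4)² + (3/8)*(-4)) - 7)² = ((6 + 16 - 3/2) - 7)² = (41/2 - 7)² = (27/2)² = 729/4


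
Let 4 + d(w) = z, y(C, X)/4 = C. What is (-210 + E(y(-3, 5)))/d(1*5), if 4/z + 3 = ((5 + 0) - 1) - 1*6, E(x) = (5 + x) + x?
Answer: 1145/24 ≈ 47.708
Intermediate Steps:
y(C, X) = 4*C
E(x) = 5 + 2*x
z = -4/5 (z = 4/(-3 + (((5 + 0) - 1) - 1*6)) = 4/(-3 + ((5 - 1) - 6)) = 4/(-3 + (4 - 6)) = 4/(-3 - 2) = 4/(-5) = 4*(-1/5) = -4/5 ≈ -0.80000)
d(w) = -24/5 (d(w) = -4 - 4/5 = -24/5)
(-210 + E(y(-3, 5)))/d(1*5) = (-210 + (5 + 2*(4*(-3))))/(-24/5) = (-210 + (5 + 2*(-12)))*(-5/24) = (-210 + (5 - 24))*(-5/24) = (-210 - 19)*(-5/24) = -229*(-5/24) = 1145/24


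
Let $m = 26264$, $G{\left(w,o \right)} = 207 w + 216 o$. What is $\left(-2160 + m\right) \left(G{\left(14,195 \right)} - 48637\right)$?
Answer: $-87232376$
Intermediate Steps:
$\left(-2160 + m\right) \left(G{\left(14,195 \right)} - 48637\right) = \left(-2160 + 26264\right) \left(\left(207 \cdot 14 + 216 \cdot 195\right) - 48637\right) = 24104 \left(\left(2898 + 42120\right) - 48637\right) = 24104 \left(45018 - 48637\right) = 24104 \left(-3619\right) = -87232376$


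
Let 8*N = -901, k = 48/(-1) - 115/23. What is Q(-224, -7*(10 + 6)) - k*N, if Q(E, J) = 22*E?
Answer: -87177/8 ≈ -10897.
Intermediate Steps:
k = -53 (k = 48*(-1) - 115*1/23 = -48 - 5 = -53)
N = -901/8 (N = (⅛)*(-901) = -901/8 ≈ -112.63)
Q(-224, -7*(10 + 6)) - k*N = 22*(-224) - (-53)*(-901)/8 = -4928 - 1*47753/8 = -4928 - 47753/8 = -87177/8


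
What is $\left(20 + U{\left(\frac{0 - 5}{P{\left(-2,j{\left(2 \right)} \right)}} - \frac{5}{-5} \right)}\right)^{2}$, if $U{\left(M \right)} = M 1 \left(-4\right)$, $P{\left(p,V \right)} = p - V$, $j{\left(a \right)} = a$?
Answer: $121$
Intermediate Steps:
$U{\left(M \right)} = - 4 M$ ($U{\left(M \right)} = M \left(-4\right) = - 4 M$)
$\left(20 + U{\left(\frac{0 - 5}{P{\left(-2,j{\left(2 \right)} \right)}} - \frac{5}{-5} \right)}\right)^{2} = \left(20 - 4 \left(\frac{0 - 5}{-2 - 2} - \frac{5}{-5}\right)\right)^{2} = \left(20 - 4 \left(\frac{0 - 5}{-2 - 2} - -1\right)\right)^{2} = \left(20 - 4 \left(- \frac{5}{-4} + 1\right)\right)^{2} = \left(20 - 4 \left(\left(-5\right) \left(- \frac{1}{4}\right) + 1\right)\right)^{2} = \left(20 - 4 \left(\frac{5}{4} + 1\right)\right)^{2} = \left(20 - 9\right)^{2} = 11^{2} = 121$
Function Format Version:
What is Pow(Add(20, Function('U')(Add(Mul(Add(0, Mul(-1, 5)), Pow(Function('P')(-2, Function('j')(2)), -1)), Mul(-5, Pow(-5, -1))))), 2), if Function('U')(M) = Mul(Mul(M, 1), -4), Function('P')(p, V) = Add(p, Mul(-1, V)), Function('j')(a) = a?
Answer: 121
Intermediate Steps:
Function('U')(M) = Mul(-4, M) (Function('U')(M) = Mul(M, -4) = Mul(-4, M))
Pow(Add(20, Function('U')(Add(Mul(Add(0, Mul(-1, 5)), Pow(Function('P')(-2, Function('j')(2)), -1)), Mul(-5, Pow(-5, -1))))), 2) = Pow(Add(20, Mul(-4, Add(Mul(Add(0, Mul(-1, 5)), Pow(Add(-2, Mul(-1, 2)), -1)), Mul(-5, Pow(-5, -1))))), 2) = Pow(Add(20, Mul(-4, Add(Mul(Add(0, -5), Pow(Add(-2, -2), -1)), Mul(-5, Rational(-1, 5))))), 2) = Pow(Add(20, Mul(-4, Add(Mul(-5, Pow(-4, -1)), 1))), 2) = Pow(Add(20, Mul(-4, Add(Mul(-5, Rational(-1, 4)), 1))), 2) = Pow(Add(20, Mul(-4, Add(Rational(5, 4), 1))), 2) = Pow(Add(20, Mul(-4, Rational(9, 4))), 2) = Pow(Add(20, -9), 2) = Pow(11, 2) = 121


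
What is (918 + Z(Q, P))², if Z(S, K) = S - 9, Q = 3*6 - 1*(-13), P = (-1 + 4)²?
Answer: 883600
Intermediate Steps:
P = 9 (P = 3² = 9)
Q = 31 (Q = 18 + 13 = 31)
Z(S, K) = -9 + S
(918 + Z(Q, P))² = (918 + (-9 + 31))² = (918 + 22)² = 940² = 883600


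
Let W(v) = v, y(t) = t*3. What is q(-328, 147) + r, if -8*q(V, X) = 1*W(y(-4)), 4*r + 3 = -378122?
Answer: -378119/4 ≈ -94530.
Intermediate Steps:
r = -378125/4 (r = -¾ + (¼)*(-378122) = -¾ - 189061/2 = -378125/4 ≈ -94531.)
y(t) = 3*t
q(V, X) = 3/2 (q(V, X) = -3*(-4)/8 = -(-12)/8 = -⅛*(-12) = 3/2)
q(-328, 147) + r = 3/2 - 378125/4 = -378119/4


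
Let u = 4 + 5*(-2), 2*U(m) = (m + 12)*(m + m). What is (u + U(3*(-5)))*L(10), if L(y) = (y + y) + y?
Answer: 1170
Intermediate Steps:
L(y) = 3*y (L(y) = 2*y + y = 3*y)
U(m) = m*(12 + m) (U(m) = ((m + 12)*(m + m))/2 = ((12 + m)*(2*m))/2 = (2*m*(12 + m))/2 = m*(12 + m))
u = -6 (u = 4 - 10 = -6)
(u + U(3*(-5)))*L(10) = (-6 + (3*(-5))*(12 + 3*(-5)))*(3*10) = (-6 - 15*(12 - 15))*30 = (-6 - 15*(-3))*30 = (-6 + 45)*30 = 39*30 = 1170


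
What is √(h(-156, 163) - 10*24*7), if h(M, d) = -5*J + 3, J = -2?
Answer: I*√1667 ≈ 40.829*I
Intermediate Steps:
h(M, d) = 13 (h(M, d) = -5*(-2) + 3 = 10 + 3 = 13)
√(h(-156, 163) - 10*24*7) = √(13 - 10*24*7) = √(13 - 240*7) = √(13 - 1680) = √(-1667) = I*√1667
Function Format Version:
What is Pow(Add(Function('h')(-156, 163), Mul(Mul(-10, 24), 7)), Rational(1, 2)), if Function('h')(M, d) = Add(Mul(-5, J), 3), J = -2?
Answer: Mul(I, Pow(1667, Rational(1, 2))) ≈ Mul(40.829, I)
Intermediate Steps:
Function('h')(M, d) = 13 (Function('h')(M, d) = Add(Mul(-5, -2), 3) = Add(10, 3) = 13)
Pow(Add(Function('h')(-156, 163), Mul(Mul(-10, 24), 7)), Rational(1, 2)) = Pow(Add(13, Mul(Mul(-10, 24), 7)), Rational(1, 2)) = Pow(Add(13, Mul(-240, 7)), Rational(1, 2)) = Pow(Add(13, -1680), Rational(1, 2)) = Pow(-1667, Rational(1, 2)) = Mul(I, Pow(1667, Rational(1, 2)))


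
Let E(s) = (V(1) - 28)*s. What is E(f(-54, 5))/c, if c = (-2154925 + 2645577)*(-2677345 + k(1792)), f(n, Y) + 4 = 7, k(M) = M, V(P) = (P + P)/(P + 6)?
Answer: 97/1531559668982 ≈ 6.3334e-11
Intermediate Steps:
V(P) = 2*P/(6 + P) (V(P) = (2*P)/(6 + P) = 2*P/(6 + P))
f(n, Y) = 3 (f(n, Y) = -4 + 7 = 3)
E(s) = -194*s/7 (E(s) = (2*1/(6 + 1) - 28)*s = (2*1/7 - 28)*s = (2*1*(1/7) - 28)*s = (2/7 - 28)*s = -194*s/7)
c = -1312765430556 (c = (-2154925 + 2645577)*(-2677345 + 1792) = 490652*(-2675553) = -1312765430556)
E(f(-54, 5))/c = -194/7*3/(-1312765430556) = -582/7*(-1/1312765430556) = 97/1531559668982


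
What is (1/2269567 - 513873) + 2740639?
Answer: 5053794630323/2269567 ≈ 2.2268e+6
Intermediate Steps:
(1/2269567 - 513873) + 2740639 = -1166269202990/2269567 + 2740639 = 5053794630323/2269567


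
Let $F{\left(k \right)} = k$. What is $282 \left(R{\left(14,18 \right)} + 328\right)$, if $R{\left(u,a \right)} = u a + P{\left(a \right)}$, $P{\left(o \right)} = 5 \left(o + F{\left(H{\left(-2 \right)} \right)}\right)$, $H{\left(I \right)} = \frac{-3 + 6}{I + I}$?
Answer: $\frac{375765}{2} \approx 1.8788 \cdot 10^{5}$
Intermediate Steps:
$H{\left(I \right)} = \frac{3}{2 I}$
$P{\left(o \right)} = - \frac{15}{4} + 5 o$ ($P{\left(o \right)} = 5 \left(o + \frac{3}{2 \left(-2\right)}\right) = 5 \left(o + \frac{3}{2} \left(- \frac{1}{2}\right)\right) = 5 \left(o - \frac{3}{4}\right) = 5 \left(- \frac{3}{4} + o\right) = - \frac{15}{4} + 5 o$)
$R{\left(u,a \right)} = - \frac{15}{4} + 5 a + a u$ ($R{\left(u,a \right)} = u a + \left(- \frac{15}{4} + 5 a\right) = a u + \left(- \frac{15}{4} + 5 a\right) = - \frac{15}{4} + 5 a + a u$)
$282 \left(R{\left(14,18 \right)} + 328\right) = 282 \left(\left(- \frac{15}{4} + 5 \cdot 18 + 18 \cdot 14\right) + 328\right) = 282 \left(\left(- \frac{15}{4} + 90 + 252\right) + 328\right) = 282 \left(\frac{1353}{4} + 328\right) = 282 \cdot \frac{2665}{4} = \frac{375765}{2}$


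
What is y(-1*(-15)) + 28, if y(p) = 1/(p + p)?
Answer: 841/30 ≈ 28.033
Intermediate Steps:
y(p) = 1/(2*p)
y(-1*(-15)) + 28 = 1/(2*((-1*(-15)))) + 28 = (½)/15 + 28 = (½)*(1/15) + 28 = 1/30 + 28 = 841/30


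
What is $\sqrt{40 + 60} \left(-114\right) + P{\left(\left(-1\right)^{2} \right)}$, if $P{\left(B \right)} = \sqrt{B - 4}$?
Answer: $-1140 + i \sqrt{3} \approx -1140.0 + 1.732 i$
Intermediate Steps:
$P{\left(B \right)} = \sqrt{-4 + B}$
$\sqrt{40 + 60} \left(-114\right) + P{\left(\left(-1\right)^{2} \right)} = \sqrt{40 + 60} \left(-114\right) + \sqrt{-4 + \left(-1\right)^{2}} = \sqrt{100} \left(-114\right) + \sqrt{-4 + 1} = 10 \left(-114\right) + \sqrt{-3} = -1140 + i \sqrt{3}$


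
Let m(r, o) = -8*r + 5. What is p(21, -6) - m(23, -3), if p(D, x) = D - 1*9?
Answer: 191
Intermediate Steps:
p(D, x) = -9 + D (p(D, x) = D - 9 = -9 + D)
m(r, o) = 5 - 8*r
p(21, -6) - m(23, -3) = (-9 + 21) - (5 - 8*23) = 12 - (5 - 184) = 12 - 1*(-179) = 12 + 179 = 191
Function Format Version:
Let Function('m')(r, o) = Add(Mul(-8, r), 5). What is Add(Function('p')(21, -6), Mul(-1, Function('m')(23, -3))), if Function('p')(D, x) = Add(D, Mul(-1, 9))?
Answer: 191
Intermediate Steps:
Function('p')(D, x) = Add(-9, D) (Function('p')(D, x) = Add(D, -9) = Add(-9, D))
Function('m')(r, o) = Add(5, Mul(-8, r))
Add(Function('p')(21, -6), Mul(-1, Function('m')(23, -3))) = Add(Add(-9, 21), Mul(-1, Add(5, Mul(-8, 23)))) = Add(12, Mul(-1, Add(5, -184))) = Add(12, Mul(-1, -179)) = Add(12, 179) = 191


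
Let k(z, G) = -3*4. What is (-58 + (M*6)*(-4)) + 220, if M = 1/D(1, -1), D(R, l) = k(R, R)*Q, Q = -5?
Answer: 808/5 ≈ 161.60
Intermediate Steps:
k(z, G) = -12
D(R, l) = 60 (D(R, l) = -12*(-5) = 60)
M = 1/60 ≈ 0.016667
(-58 + (M*6)*(-4)) + 220 = (-58 + ((1/60)*6)*(-4)) + 220 = (-58 + (⅒)*(-4)) + 220 = (-58 - ⅖) + 220 = -292/5 + 220 = 808/5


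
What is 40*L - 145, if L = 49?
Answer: 1815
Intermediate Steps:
40*L - 145 = 40*49 - 145 = 1960 - 145 = 1815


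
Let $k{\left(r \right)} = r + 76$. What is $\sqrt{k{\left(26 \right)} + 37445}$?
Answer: $\sqrt{37547} \approx 193.77$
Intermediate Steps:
$k{\left(r \right)} = 76 + r$
$\sqrt{k{\left(26 \right)} + 37445} = \sqrt{\left(76 + 26\right) + 37445} = \sqrt{102 + 37445} = \sqrt{37547}$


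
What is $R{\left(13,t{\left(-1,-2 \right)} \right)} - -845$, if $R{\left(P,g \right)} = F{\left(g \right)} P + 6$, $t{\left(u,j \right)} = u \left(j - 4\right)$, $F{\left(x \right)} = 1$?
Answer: $864$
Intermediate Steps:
$t{\left(u,j \right)} = u \left(-4 + j\right)$
$R{\left(P,g \right)} = 6 + P$ ($R{\left(P,g \right)} = 1 P + 6 = P + 6 = 6 + P$)
$R{\left(13,t{\left(-1,-2 \right)} \right)} - -845 = \left(6 + 13\right) - -845 = 19 + 845 = 864$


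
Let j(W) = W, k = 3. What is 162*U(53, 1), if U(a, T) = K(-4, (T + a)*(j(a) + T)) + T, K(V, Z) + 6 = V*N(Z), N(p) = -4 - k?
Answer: 3726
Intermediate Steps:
N(p) = -7 (N(p) = -4 - 1*3 = -4 - 3 = -7)
K(V, Z) = -6 - 7*V (K(V, Z) = -6 + V*(-7) = -6 - 7*V)
U(a, T) = 22 + T (U(a, T) = (-6 - 7*(-4)) + T = (-6 + 28) + T = 22 + T)
162*U(53, 1) = 162*(22 + 1) = 162*23 = 3726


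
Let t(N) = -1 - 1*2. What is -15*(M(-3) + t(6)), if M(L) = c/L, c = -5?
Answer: 20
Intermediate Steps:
t(N) = -3 (t(N) = -1 - 2 = -3)
M(L) = -5/L
-15*(M(-3) + t(6)) = -15*(-5/(-3) - 3) = -15*(-5*(-1/3) - 3) = -15*(5/3 - 3) = -15*(-4/3) = 20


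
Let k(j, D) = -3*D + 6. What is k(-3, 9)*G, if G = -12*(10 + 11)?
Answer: 5292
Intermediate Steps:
k(j, D) = 6 - 3*D
G = -252 (G = -12*21 = -252)
k(-3, 9)*G = (6 - 3*9)*(-252) = (6 - 27)*(-252) = -21*(-252) = 5292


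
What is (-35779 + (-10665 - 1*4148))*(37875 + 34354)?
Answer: -3654209568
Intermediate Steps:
(-35779 + (-10665 - 1*4148))*(37875 + 34354) = (-35779 + (-10665 - 4148))*72229 = (-35779 - 14813)*72229 = -50592*72229 = -3654209568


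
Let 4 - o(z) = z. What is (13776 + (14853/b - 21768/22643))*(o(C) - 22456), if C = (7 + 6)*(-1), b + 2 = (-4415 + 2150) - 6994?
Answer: -21603113768925173/69898941 ≈ -3.0906e+8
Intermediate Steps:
b = -9261 (b = -2 + ((-4415 + 2150) - 6994) = -2 + (-2265 - 6994) = -2 - 9259 = -9261)
C = -13 (C = 13*(-1) = -13)
o(z) = 4 - z
(13776 + (14853/b - 21768/22643))*(o(C) - 22456) = (13776 + (14853/(-9261) - 21768/22643))*((4 - 1*(-13)) - 22456) = (13776 + (14853*(-1/9261) - 21768*1/22643))*((4 + 13) - 22456) = (13776 + (-4951/3087 - 21768/22643))*(17 - 22456) = (13776 - 179303309/69898941)*(-22439) = (962748507907/69898941)*(-22439) = -21603113768925173/69898941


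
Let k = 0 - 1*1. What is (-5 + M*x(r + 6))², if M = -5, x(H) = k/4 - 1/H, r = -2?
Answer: 25/4 ≈ 6.2500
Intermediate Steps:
k = -1 (k = 0 - 1 = -1)
x(H) = -¼ - 1/H (x(H) = -1/4 - 1/H = -1*¼ - 1/H = -¼ - 1/H)
(-5 + M*x(r + 6))² = (-5 - 5*(-4 - (-2 + 6))/(4*(-2 + 6)))² = (-5 - 5*(-4 - 1*4)/(4*4))² = (-5 - 5*(-4 - 4)/(4*4))² = (-5 - 5*(-8)/(4*4))² = (-5 - 5*(-½))² = (-5 + 5/2)² = (-5/2)² = 25/4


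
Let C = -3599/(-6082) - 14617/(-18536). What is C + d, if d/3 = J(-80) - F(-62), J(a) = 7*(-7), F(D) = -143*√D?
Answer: -8208286643/56367976 + 429*I*√62 ≈ -145.62 + 3377.9*I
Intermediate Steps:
J(a) = -49
d = -147 + 429*I*√62 (d = 3*(-49 - (-143)*√(-62)) = 3*(-49 - (-143)*I*√62) = 3*(-49 + 143*I*√62) = -147 + 429*I*√62 ≈ -147.0 + 3377.9*I)
C = 77805829/56367976 (C = -3599*(-1/6082) - 14617*(-1/18536) = 3599/6082 + 14617/18536 = 77805829/56367976 ≈ 1.3803)
C + d = 77805829/56367976 + (-147 + 429*I*√62) = -8208286643/56367976 + 429*I*√62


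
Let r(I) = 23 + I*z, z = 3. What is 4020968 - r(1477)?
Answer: 4016514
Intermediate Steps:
r(I) = 23 + 3*I (r(I) = 23 + I*3 = 23 + 3*I)
4020968 - r(1477) = 4020968 - (23 + 3*1477) = 4020968 - (23 + 4431) = 4020968 - 1*4454 = 4020968 - 4454 = 4016514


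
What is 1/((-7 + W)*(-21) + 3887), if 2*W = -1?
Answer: 2/8089 ≈ 0.00024725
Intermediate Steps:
W = -½ (W = (½)*(-1) = -½ ≈ -0.50000)
1/((-7 + W)*(-21) + 3887) = 1/((-7 - ½)*(-21) + 3887) = 1/(-15/2*(-21) + 3887) = 1/(315/2 + 3887) = 1/(8089/2) = 2/8089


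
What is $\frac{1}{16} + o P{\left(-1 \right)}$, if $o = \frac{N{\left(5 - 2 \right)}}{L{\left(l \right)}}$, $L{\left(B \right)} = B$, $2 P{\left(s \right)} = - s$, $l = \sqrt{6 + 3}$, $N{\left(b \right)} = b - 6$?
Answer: $- \frac{7}{16} \approx -0.4375$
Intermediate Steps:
$N{\left(b \right)} = -6 + b$ ($N{\left(b \right)} = b - 6 = -6 + b$)
$l = 3$ ($l = \sqrt{9} = 3$)
$P{\left(s \right)} = - \frac{s}{2}$ ($P{\left(s \right)} = \frac{\left(-1\right) s}{2} = - \frac{s}{2}$)
$o = -1$ ($o = \frac{-6 + \left(5 - 2\right)}{3} = \left(-6 + \left(5 - 2\right)\right) \frac{1}{3} = \left(-6 + 3\right) \frac{1}{3} = \left(-3\right) \frac{1}{3} = -1$)
$\frac{1}{16} + o P{\left(-1 \right)} = \frac{1}{16} - \left(- \frac{1}{2}\right) \left(-1\right) = \frac{1}{16} - \frac{1}{2} = - \frac{7}{16}$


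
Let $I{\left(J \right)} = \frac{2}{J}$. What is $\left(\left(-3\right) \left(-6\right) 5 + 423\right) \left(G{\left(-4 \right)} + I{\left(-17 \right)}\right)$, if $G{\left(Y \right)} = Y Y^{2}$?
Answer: $- \frac{559170}{17} \approx -32892.0$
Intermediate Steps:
$G{\left(Y \right)} = Y^{3}$
$\left(\left(-3\right) \left(-6\right) 5 + 423\right) \left(G{\left(-4 \right)} + I{\left(-17 \right)}\right) = \left(\left(-3\right) \left(-6\right) 5 + 423\right) \left(\left(-4\right)^{3} + \frac{2}{-17}\right) = \left(18 \cdot 5 + 423\right) \left(-64 + 2 \left(- \frac{1}{17}\right)\right) = \left(90 + 423\right) \left(-64 - \frac{2}{17}\right) = 513 \left(- \frac{1090}{17}\right) = - \frac{559170}{17}$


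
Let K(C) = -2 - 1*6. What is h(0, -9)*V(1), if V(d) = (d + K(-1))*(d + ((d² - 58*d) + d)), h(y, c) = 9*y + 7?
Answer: 2695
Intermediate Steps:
K(C) = -8 (K(C) = -2 - 6 = -8)
h(y, c) = 7 + 9*y
V(d) = (-8 + d)*(d² - 56*d) (V(d) = (d - 8)*(d + ((d² - 58*d) + d)) = (-8 + d)*(d + (d² - 57*d)) = (-8 + d)*(d² - 56*d))
h(0, -9)*V(1) = (7 + 9*0)*(1*(448 + 1² - 64*1)) = (7 + 0)*(1*(448 + 1 - 64)) = 7*(1*385) = 7*385 = 2695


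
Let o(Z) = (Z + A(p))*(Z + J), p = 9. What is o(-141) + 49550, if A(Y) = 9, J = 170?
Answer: 45722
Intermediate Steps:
o(Z) = (9 + Z)*(170 + Z) (o(Z) = (Z + 9)*(Z + 170) = (9 + Z)*(170 + Z))
o(-141) + 49550 = (1530 + (-141)² + 179*(-141)) + 49550 = (1530 + 19881 - 25239) + 49550 = -3828 + 49550 = 45722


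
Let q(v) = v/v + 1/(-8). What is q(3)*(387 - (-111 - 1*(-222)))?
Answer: 483/2 ≈ 241.50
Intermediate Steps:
q(v) = 7/8 (q(v) = 1 + 1*(-1/8) = 1 - 1/8 = 7/8)
q(3)*(387 - (-111 - 1*(-222))) = 7*(387 - (-111 - 1*(-222)))/8 = 7*(387 - (-111 + 222))/8 = 7*(387 - 1*111)/8 = 7*(387 - 111)/8 = (7/8)*276 = 483/2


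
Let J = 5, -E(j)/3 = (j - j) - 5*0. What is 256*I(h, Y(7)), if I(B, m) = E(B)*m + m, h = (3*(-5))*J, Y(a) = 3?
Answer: 768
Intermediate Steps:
E(j) = 0 (E(j) = -3*((j - j) - 5*0) = -3*(0 + 0) = -3*0 = 0)
h = -75 (h = (3*(-5))*5 = -15*5 = -75)
I(B, m) = m (I(B, m) = 0*m + m = 0 + m = m)
256*I(h, Y(7)) = 256*3 = 768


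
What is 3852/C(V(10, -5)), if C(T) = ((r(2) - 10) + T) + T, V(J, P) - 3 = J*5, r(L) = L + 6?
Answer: 963/26 ≈ 37.038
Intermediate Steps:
r(L) = 6 + L
V(J, P) = 3 + 5*J (V(J, P) = 3 + J*5 = 3 + 5*J)
C(T) = -2 + 2*T (C(T) = (((6 + 2) - 10) + T) + T = ((8 - 10) + T) + T = (-2 + T) + T = -2 + 2*T)
3852/C(V(10, -5)) = 3852/(-2 + 2*(3 + 5*10)) = 3852/(-2 + 2*(3 + 50)) = 3852/(-2 + 2*53) = 3852/(-2 + 106) = 3852/104 = 3852*(1/104) = 963/26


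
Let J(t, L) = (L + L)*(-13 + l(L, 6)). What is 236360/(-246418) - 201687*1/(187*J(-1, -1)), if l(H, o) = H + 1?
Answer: -25424244743/599042158 ≈ -42.441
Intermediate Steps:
l(H, o) = 1 + H
J(t, L) = 2*L*(-12 + L) (J(t, L) = (L + L)*(-13 + (1 + L)) = (2*L)*(-12 + L) = 2*L*(-12 + L))
236360/(-246418) - 201687*1/(187*J(-1, -1)) = 236360/(-246418) - 201687*(-1/(374*(-12 - 1))) = 236360*(-1/246418) - 201687/(187*(2*(-1)*(-13))) = -118180/123209 - 201687/(187*26) = -118180/123209 - 201687/4862 = -25424244743/599042158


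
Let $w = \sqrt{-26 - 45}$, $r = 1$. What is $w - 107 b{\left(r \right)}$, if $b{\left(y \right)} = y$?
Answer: $-107 + i \sqrt{71} \approx -107.0 + 8.4261 i$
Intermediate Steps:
$w = i \sqrt{71}$ ($w = \sqrt{-71} = i \sqrt{71} \approx 8.4261 i$)
$w - 107 b{\left(r \right)} = i \sqrt{71} - 107 = -107 + i \sqrt{71}$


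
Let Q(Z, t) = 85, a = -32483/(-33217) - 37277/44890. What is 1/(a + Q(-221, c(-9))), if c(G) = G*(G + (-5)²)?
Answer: 1491111130/126964377811 ≈ 0.011744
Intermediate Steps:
a = 219931761/1491111130 (a = -32483*(-1/33217) - 37277*1/44890 = 32483/33217 - 37277/44890 = 219931761/1491111130 ≈ 0.14750)
c(G) = G*(25 + G) (c(G) = G*(G + 25) = G*(25 + G))
1/(a + Q(-221, c(-9))) = 1/(219931761/1491111130 + 85) = 1/(126964377811/1491111130) = 1491111130/126964377811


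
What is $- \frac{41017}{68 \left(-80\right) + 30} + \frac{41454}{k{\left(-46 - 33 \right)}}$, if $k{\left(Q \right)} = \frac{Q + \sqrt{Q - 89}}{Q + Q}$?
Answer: $\frac{2799552837433}{34672690} + \frac{13099464 i \sqrt{42}}{6409} \approx 80742.0 + 13246.0 i$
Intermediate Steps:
$k{\left(Q \right)} = \frac{Q + \sqrt{-89 + Q}}{2 Q}$
$- \frac{41017}{68 \left(-80\right) + 30} + \frac{41454}{k{\left(-46 - 33 \right)}} = - \frac{41017}{68 \left(-80\right) + 30} + \frac{41454}{\frac{1}{2} \frac{1}{-46 - 33} \left(\left(-46 - 33\right) + \sqrt{-89 - 79}\right)} = - \frac{41017}{-5440 + 30} + \frac{41454}{\frac{1}{2} \frac{1}{-46 - 33} \left(\left(-46 - 33\right) + \sqrt{-89 - 79}\right)} = - \frac{41017}{-5410} + \frac{41454}{\frac{1}{2} \frac{1}{-79} \left(-79 + \sqrt{-89 - 79}\right)} = \left(-41017\right) \left(- \frac{1}{5410}\right) + \frac{41454}{\frac{1}{2} \left(- \frac{1}{79}\right) \left(-79 + \sqrt{-168}\right)} = \frac{41017}{5410} + \frac{41454}{\frac{1}{2} \left(- \frac{1}{79}\right) \left(-79 + 2 i \sqrt{42}\right)} = \frac{41017}{5410} + \frac{41454}{\frac{1}{2} - \frac{i \sqrt{42}}{79}}$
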